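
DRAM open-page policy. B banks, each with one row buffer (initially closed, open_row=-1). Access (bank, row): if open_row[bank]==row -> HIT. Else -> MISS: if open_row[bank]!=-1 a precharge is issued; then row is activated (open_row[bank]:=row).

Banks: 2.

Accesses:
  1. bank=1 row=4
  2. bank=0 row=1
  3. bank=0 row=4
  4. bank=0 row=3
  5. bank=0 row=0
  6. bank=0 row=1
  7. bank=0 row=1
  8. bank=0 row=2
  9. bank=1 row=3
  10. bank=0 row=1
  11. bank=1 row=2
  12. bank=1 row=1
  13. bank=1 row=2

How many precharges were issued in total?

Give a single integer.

Acc 1: bank1 row4 -> MISS (open row4); precharges=0
Acc 2: bank0 row1 -> MISS (open row1); precharges=0
Acc 3: bank0 row4 -> MISS (open row4); precharges=1
Acc 4: bank0 row3 -> MISS (open row3); precharges=2
Acc 5: bank0 row0 -> MISS (open row0); precharges=3
Acc 6: bank0 row1 -> MISS (open row1); precharges=4
Acc 7: bank0 row1 -> HIT
Acc 8: bank0 row2 -> MISS (open row2); precharges=5
Acc 9: bank1 row3 -> MISS (open row3); precharges=6
Acc 10: bank0 row1 -> MISS (open row1); precharges=7
Acc 11: bank1 row2 -> MISS (open row2); precharges=8
Acc 12: bank1 row1 -> MISS (open row1); precharges=9
Acc 13: bank1 row2 -> MISS (open row2); precharges=10

Answer: 10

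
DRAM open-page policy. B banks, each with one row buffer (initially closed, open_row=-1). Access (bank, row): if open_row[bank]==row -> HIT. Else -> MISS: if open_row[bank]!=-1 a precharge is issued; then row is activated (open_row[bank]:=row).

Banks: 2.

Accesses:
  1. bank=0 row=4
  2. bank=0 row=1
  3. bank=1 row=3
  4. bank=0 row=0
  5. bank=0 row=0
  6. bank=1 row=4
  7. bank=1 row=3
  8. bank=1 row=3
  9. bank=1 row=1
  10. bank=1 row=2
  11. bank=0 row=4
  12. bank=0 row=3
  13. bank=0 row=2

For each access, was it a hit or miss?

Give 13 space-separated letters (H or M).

Answer: M M M M H M M H M M M M M

Derivation:
Acc 1: bank0 row4 -> MISS (open row4); precharges=0
Acc 2: bank0 row1 -> MISS (open row1); precharges=1
Acc 3: bank1 row3 -> MISS (open row3); precharges=1
Acc 4: bank0 row0 -> MISS (open row0); precharges=2
Acc 5: bank0 row0 -> HIT
Acc 6: bank1 row4 -> MISS (open row4); precharges=3
Acc 7: bank1 row3 -> MISS (open row3); precharges=4
Acc 8: bank1 row3 -> HIT
Acc 9: bank1 row1 -> MISS (open row1); precharges=5
Acc 10: bank1 row2 -> MISS (open row2); precharges=6
Acc 11: bank0 row4 -> MISS (open row4); precharges=7
Acc 12: bank0 row3 -> MISS (open row3); precharges=8
Acc 13: bank0 row2 -> MISS (open row2); precharges=9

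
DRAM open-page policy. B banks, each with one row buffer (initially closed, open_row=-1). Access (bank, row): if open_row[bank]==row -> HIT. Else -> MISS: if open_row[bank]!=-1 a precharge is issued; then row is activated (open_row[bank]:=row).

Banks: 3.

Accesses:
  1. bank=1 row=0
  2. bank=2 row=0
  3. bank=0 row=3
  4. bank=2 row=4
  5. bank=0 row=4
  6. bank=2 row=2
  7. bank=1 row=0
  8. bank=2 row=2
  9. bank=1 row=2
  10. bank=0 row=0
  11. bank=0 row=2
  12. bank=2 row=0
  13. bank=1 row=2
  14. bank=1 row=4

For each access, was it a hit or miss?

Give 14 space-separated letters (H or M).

Acc 1: bank1 row0 -> MISS (open row0); precharges=0
Acc 2: bank2 row0 -> MISS (open row0); precharges=0
Acc 3: bank0 row3 -> MISS (open row3); precharges=0
Acc 4: bank2 row4 -> MISS (open row4); precharges=1
Acc 5: bank0 row4 -> MISS (open row4); precharges=2
Acc 6: bank2 row2 -> MISS (open row2); precharges=3
Acc 7: bank1 row0 -> HIT
Acc 8: bank2 row2 -> HIT
Acc 9: bank1 row2 -> MISS (open row2); precharges=4
Acc 10: bank0 row0 -> MISS (open row0); precharges=5
Acc 11: bank0 row2 -> MISS (open row2); precharges=6
Acc 12: bank2 row0 -> MISS (open row0); precharges=7
Acc 13: bank1 row2 -> HIT
Acc 14: bank1 row4 -> MISS (open row4); precharges=8

Answer: M M M M M M H H M M M M H M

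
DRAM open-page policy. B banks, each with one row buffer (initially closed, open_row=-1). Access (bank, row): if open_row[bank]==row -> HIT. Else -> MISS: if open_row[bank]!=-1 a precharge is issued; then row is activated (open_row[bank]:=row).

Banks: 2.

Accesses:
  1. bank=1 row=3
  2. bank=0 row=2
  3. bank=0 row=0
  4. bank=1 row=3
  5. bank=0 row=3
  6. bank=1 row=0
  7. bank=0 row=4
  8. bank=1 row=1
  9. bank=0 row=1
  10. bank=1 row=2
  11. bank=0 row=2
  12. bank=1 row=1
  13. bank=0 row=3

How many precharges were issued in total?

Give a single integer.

Acc 1: bank1 row3 -> MISS (open row3); precharges=0
Acc 2: bank0 row2 -> MISS (open row2); precharges=0
Acc 3: bank0 row0 -> MISS (open row0); precharges=1
Acc 4: bank1 row3 -> HIT
Acc 5: bank0 row3 -> MISS (open row3); precharges=2
Acc 6: bank1 row0 -> MISS (open row0); precharges=3
Acc 7: bank0 row4 -> MISS (open row4); precharges=4
Acc 8: bank1 row1 -> MISS (open row1); precharges=5
Acc 9: bank0 row1 -> MISS (open row1); precharges=6
Acc 10: bank1 row2 -> MISS (open row2); precharges=7
Acc 11: bank0 row2 -> MISS (open row2); precharges=8
Acc 12: bank1 row1 -> MISS (open row1); precharges=9
Acc 13: bank0 row3 -> MISS (open row3); precharges=10

Answer: 10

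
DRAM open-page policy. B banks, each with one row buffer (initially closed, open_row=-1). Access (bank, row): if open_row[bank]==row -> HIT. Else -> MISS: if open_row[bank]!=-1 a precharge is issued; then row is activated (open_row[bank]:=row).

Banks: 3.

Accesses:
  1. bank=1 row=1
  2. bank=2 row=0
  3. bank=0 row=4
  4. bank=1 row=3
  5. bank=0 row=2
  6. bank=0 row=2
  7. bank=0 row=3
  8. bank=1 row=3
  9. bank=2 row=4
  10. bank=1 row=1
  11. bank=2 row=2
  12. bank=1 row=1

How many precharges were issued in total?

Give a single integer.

Answer: 6

Derivation:
Acc 1: bank1 row1 -> MISS (open row1); precharges=0
Acc 2: bank2 row0 -> MISS (open row0); precharges=0
Acc 3: bank0 row4 -> MISS (open row4); precharges=0
Acc 4: bank1 row3 -> MISS (open row3); precharges=1
Acc 5: bank0 row2 -> MISS (open row2); precharges=2
Acc 6: bank0 row2 -> HIT
Acc 7: bank0 row3 -> MISS (open row3); precharges=3
Acc 8: bank1 row3 -> HIT
Acc 9: bank2 row4 -> MISS (open row4); precharges=4
Acc 10: bank1 row1 -> MISS (open row1); precharges=5
Acc 11: bank2 row2 -> MISS (open row2); precharges=6
Acc 12: bank1 row1 -> HIT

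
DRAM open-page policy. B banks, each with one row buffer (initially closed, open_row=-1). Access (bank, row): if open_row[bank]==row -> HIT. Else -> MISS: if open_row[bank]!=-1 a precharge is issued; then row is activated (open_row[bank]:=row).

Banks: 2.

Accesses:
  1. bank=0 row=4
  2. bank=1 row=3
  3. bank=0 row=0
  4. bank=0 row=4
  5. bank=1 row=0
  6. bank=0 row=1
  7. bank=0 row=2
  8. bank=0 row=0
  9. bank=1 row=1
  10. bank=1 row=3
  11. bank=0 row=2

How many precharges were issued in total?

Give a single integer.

Answer: 9

Derivation:
Acc 1: bank0 row4 -> MISS (open row4); precharges=0
Acc 2: bank1 row3 -> MISS (open row3); precharges=0
Acc 3: bank0 row0 -> MISS (open row0); precharges=1
Acc 4: bank0 row4 -> MISS (open row4); precharges=2
Acc 5: bank1 row0 -> MISS (open row0); precharges=3
Acc 6: bank0 row1 -> MISS (open row1); precharges=4
Acc 7: bank0 row2 -> MISS (open row2); precharges=5
Acc 8: bank0 row0 -> MISS (open row0); precharges=6
Acc 9: bank1 row1 -> MISS (open row1); precharges=7
Acc 10: bank1 row3 -> MISS (open row3); precharges=8
Acc 11: bank0 row2 -> MISS (open row2); precharges=9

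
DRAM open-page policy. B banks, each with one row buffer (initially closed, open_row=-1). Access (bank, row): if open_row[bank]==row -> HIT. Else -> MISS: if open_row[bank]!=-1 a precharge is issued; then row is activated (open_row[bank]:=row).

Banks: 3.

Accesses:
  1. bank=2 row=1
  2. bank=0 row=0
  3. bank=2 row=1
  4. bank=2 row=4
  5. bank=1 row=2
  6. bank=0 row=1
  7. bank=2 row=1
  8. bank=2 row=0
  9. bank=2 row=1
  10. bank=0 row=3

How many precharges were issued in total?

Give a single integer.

Answer: 6

Derivation:
Acc 1: bank2 row1 -> MISS (open row1); precharges=0
Acc 2: bank0 row0 -> MISS (open row0); precharges=0
Acc 3: bank2 row1 -> HIT
Acc 4: bank2 row4 -> MISS (open row4); precharges=1
Acc 5: bank1 row2 -> MISS (open row2); precharges=1
Acc 6: bank0 row1 -> MISS (open row1); precharges=2
Acc 7: bank2 row1 -> MISS (open row1); precharges=3
Acc 8: bank2 row0 -> MISS (open row0); precharges=4
Acc 9: bank2 row1 -> MISS (open row1); precharges=5
Acc 10: bank0 row3 -> MISS (open row3); precharges=6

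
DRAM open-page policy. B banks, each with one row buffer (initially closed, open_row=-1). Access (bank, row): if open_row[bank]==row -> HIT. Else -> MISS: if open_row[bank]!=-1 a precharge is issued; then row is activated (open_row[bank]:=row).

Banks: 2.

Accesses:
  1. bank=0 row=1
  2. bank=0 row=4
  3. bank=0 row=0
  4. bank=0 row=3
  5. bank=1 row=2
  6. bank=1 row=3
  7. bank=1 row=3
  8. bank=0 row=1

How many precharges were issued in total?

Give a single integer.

Answer: 5

Derivation:
Acc 1: bank0 row1 -> MISS (open row1); precharges=0
Acc 2: bank0 row4 -> MISS (open row4); precharges=1
Acc 3: bank0 row0 -> MISS (open row0); precharges=2
Acc 4: bank0 row3 -> MISS (open row3); precharges=3
Acc 5: bank1 row2 -> MISS (open row2); precharges=3
Acc 6: bank1 row3 -> MISS (open row3); precharges=4
Acc 7: bank1 row3 -> HIT
Acc 8: bank0 row1 -> MISS (open row1); precharges=5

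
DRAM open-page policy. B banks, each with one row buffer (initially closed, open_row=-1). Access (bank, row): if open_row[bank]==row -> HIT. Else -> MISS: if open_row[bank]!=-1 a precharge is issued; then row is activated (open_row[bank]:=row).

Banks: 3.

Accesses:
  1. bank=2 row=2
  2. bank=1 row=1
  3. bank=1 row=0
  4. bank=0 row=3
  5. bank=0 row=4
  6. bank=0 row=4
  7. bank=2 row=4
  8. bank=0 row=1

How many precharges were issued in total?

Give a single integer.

Answer: 4

Derivation:
Acc 1: bank2 row2 -> MISS (open row2); precharges=0
Acc 2: bank1 row1 -> MISS (open row1); precharges=0
Acc 3: bank1 row0 -> MISS (open row0); precharges=1
Acc 4: bank0 row3 -> MISS (open row3); precharges=1
Acc 5: bank0 row4 -> MISS (open row4); precharges=2
Acc 6: bank0 row4 -> HIT
Acc 7: bank2 row4 -> MISS (open row4); precharges=3
Acc 8: bank0 row1 -> MISS (open row1); precharges=4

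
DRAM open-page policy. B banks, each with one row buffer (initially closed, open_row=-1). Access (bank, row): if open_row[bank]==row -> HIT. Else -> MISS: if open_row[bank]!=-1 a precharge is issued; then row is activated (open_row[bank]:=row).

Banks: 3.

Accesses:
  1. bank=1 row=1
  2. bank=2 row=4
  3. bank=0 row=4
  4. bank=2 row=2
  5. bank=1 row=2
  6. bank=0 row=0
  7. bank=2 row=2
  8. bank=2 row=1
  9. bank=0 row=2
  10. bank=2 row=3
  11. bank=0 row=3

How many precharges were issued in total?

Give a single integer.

Acc 1: bank1 row1 -> MISS (open row1); precharges=0
Acc 2: bank2 row4 -> MISS (open row4); precharges=0
Acc 3: bank0 row4 -> MISS (open row4); precharges=0
Acc 4: bank2 row2 -> MISS (open row2); precharges=1
Acc 5: bank1 row2 -> MISS (open row2); precharges=2
Acc 6: bank0 row0 -> MISS (open row0); precharges=3
Acc 7: bank2 row2 -> HIT
Acc 8: bank2 row1 -> MISS (open row1); precharges=4
Acc 9: bank0 row2 -> MISS (open row2); precharges=5
Acc 10: bank2 row3 -> MISS (open row3); precharges=6
Acc 11: bank0 row3 -> MISS (open row3); precharges=7

Answer: 7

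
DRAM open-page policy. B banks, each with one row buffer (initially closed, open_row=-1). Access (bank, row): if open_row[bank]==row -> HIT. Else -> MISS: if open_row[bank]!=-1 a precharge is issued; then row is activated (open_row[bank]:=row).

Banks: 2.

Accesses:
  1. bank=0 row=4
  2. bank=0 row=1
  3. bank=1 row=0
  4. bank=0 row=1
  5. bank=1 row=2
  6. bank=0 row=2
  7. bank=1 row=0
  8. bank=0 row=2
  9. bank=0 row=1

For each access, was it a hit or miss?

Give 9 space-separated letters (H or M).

Acc 1: bank0 row4 -> MISS (open row4); precharges=0
Acc 2: bank0 row1 -> MISS (open row1); precharges=1
Acc 3: bank1 row0 -> MISS (open row0); precharges=1
Acc 4: bank0 row1 -> HIT
Acc 5: bank1 row2 -> MISS (open row2); precharges=2
Acc 6: bank0 row2 -> MISS (open row2); precharges=3
Acc 7: bank1 row0 -> MISS (open row0); precharges=4
Acc 8: bank0 row2 -> HIT
Acc 9: bank0 row1 -> MISS (open row1); precharges=5

Answer: M M M H M M M H M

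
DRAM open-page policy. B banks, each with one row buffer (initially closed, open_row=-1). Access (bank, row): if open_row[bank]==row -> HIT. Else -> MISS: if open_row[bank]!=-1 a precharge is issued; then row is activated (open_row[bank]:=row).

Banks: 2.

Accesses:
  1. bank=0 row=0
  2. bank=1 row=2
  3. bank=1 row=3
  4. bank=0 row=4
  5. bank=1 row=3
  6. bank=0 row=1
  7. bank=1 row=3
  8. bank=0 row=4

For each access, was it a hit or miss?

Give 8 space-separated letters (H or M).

Acc 1: bank0 row0 -> MISS (open row0); precharges=0
Acc 2: bank1 row2 -> MISS (open row2); precharges=0
Acc 3: bank1 row3 -> MISS (open row3); precharges=1
Acc 4: bank0 row4 -> MISS (open row4); precharges=2
Acc 5: bank1 row3 -> HIT
Acc 6: bank0 row1 -> MISS (open row1); precharges=3
Acc 7: bank1 row3 -> HIT
Acc 8: bank0 row4 -> MISS (open row4); precharges=4

Answer: M M M M H M H M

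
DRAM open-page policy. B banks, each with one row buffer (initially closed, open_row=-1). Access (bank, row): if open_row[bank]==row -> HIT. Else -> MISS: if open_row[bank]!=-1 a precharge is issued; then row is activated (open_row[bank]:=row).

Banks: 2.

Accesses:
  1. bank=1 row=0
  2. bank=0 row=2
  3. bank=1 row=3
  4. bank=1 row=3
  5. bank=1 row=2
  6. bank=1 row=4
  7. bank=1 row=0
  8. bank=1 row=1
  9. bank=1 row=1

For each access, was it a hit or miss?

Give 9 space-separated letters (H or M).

Answer: M M M H M M M M H

Derivation:
Acc 1: bank1 row0 -> MISS (open row0); precharges=0
Acc 2: bank0 row2 -> MISS (open row2); precharges=0
Acc 3: bank1 row3 -> MISS (open row3); precharges=1
Acc 4: bank1 row3 -> HIT
Acc 5: bank1 row2 -> MISS (open row2); precharges=2
Acc 6: bank1 row4 -> MISS (open row4); precharges=3
Acc 7: bank1 row0 -> MISS (open row0); precharges=4
Acc 8: bank1 row1 -> MISS (open row1); precharges=5
Acc 9: bank1 row1 -> HIT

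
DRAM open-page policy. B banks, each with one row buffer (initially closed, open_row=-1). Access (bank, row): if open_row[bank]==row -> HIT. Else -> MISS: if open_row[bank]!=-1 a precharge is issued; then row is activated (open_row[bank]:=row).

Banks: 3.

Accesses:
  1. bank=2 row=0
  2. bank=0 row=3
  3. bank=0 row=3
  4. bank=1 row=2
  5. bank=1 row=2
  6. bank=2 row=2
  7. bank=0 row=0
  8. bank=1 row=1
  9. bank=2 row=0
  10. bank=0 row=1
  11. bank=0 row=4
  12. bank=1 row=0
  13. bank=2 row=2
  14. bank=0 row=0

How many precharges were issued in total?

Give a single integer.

Answer: 9

Derivation:
Acc 1: bank2 row0 -> MISS (open row0); precharges=0
Acc 2: bank0 row3 -> MISS (open row3); precharges=0
Acc 3: bank0 row3 -> HIT
Acc 4: bank1 row2 -> MISS (open row2); precharges=0
Acc 5: bank1 row2 -> HIT
Acc 6: bank2 row2 -> MISS (open row2); precharges=1
Acc 7: bank0 row0 -> MISS (open row0); precharges=2
Acc 8: bank1 row1 -> MISS (open row1); precharges=3
Acc 9: bank2 row0 -> MISS (open row0); precharges=4
Acc 10: bank0 row1 -> MISS (open row1); precharges=5
Acc 11: bank0 row4 -> MISS (open row4); precharges=6
Acc 12: bank1 row0 -> MISS (open row0); precharges=7
Acc 13: bank2 row2 -> MISS (open row2); precharges=8
Acc 14: bank0 row0 -> MISS (open row0); precharges=9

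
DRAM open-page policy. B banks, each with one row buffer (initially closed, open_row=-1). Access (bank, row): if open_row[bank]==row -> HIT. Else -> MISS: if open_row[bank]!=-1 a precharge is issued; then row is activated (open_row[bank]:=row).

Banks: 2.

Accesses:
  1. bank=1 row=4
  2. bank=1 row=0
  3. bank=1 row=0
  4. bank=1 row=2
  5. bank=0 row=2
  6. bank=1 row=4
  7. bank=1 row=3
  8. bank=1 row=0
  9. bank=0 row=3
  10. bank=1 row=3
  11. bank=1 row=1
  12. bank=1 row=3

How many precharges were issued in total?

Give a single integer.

Acc 1: bank1 row4 -> MISS (open row4); precharges=0
Acc 2: bank1 row0 -> MISS (open row0); precharges=1
Acc 3: bank1 row0 -> HIT
Acc 4: bank1 row2 -> MISS (open row2); precharges=2
Acc 5: bank0 row2 -> MISS (open row2); precharges=2
Acc 6: bank1 row4 -> MISS (open row4); precharges=3
Acc 7: bank1 row3 -> MISS (open row3); precharges=4
Acc 8: bank1 row0 -> MISS (open row0); precharges=5
Acc 9: bank0 row3 -> MISS (open row3); precharges=6
Acc 10: bank1 row3 -> MISS (open row3); precharges=7
Acc 11: bank1 row1 -> MISS (open row1); precharges=8
Acc 12: bank1 row3 -> MISS (open row3); precharges=9

Answer: 9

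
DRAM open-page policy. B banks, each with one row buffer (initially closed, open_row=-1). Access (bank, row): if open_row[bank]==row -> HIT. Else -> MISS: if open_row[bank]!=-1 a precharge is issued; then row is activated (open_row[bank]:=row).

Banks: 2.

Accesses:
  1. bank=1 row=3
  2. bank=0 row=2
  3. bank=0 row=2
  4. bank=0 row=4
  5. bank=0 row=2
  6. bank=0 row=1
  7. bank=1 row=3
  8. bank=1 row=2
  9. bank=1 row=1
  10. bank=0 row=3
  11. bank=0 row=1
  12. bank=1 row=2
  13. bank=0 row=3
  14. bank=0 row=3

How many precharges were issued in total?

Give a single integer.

Acc 1: bank1 row3 -> MISS (open row3); precharges=0
Acc 2: bank0 row2 -> MISS (open row2); precharges=0
Acc 3: bank0 row2 -> HIT
Acc 4: bank0 row4 -> MISS (open row4); precharges=1
Acc 5: bank0 row2 -> MISS (open row2); precharges=2
Acc 6: bank0 row1 -> MISS (open row1); precharges=3
Acc 7: bank1 row3 -> HIT
Acc 8: bank1 row2 -> MISS (open row2); precharges=4
Acc 9: bank1 row1 -> MISS (open row1); precharges=5
Acc 10: bank0 row3 -> MISS (open row3); precharges=6
Acc 11: bank0 row1 -> MISS (open row1); precharges=7
Acc 12: bank1 row2 -> MISS (open row2); precharges=8
Acc 13: bank0 row3 -> MISS (open row3); precharges=9
Acc 14: bank0 row3 -> HIT

Answer: 9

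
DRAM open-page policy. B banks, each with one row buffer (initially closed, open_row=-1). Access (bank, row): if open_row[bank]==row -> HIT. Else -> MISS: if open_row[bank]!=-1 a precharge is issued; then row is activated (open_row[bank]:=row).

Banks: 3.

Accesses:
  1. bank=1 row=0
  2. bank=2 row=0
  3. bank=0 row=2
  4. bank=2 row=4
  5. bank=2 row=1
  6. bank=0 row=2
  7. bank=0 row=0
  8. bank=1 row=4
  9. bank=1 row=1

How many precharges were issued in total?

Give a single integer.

Acc 1: bank1 row0 -> MISS (open row0); precharges=0
Acc 2: bank2 row0 -> MISS (open row0); precharges=0
Acc 3: bank0 row2 -> MISS (open row2); precharges=0
Acc 4: bank2 row4 -> MISS (open row4); precharges=1
Acc 5: bank2 row1 -> MISS (open row1); precharges=2
Acc 6: bank0 row2 -> HIT
Acc 7: bank0 row0 -> MISS (open row0); precharges=3
Acc 8: bank1 row4 -> MISS (open row4); precharges=4
Acc 9: bank1 row1 -> MISS (open row1); precharges=5

Answer: 5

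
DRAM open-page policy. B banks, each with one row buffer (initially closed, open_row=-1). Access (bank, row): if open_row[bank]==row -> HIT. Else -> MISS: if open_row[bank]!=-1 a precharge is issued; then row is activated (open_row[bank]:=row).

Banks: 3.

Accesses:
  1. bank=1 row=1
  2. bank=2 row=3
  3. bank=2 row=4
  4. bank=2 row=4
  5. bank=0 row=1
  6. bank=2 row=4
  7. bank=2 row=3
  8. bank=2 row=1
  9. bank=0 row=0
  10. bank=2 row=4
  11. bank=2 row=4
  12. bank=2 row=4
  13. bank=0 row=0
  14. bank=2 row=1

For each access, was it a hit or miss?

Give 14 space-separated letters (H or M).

Acc 1: bank1 row1 -> MISS (open row1); precharges=0
Acc 2: bank2 row3 -> MISS (open row3); precharges=0
Acc 3: bank2 row4 -> MISS (open row4); precharges=1
Acc 4: bank2 row4 -> HIT
Acc 5: bank0 row1 -> MISS (open row1); precharges=1
Acc 6: bank2 row4 -> HIT
Acc 7: bank2 row3 -> MISS (open row3); precharges=2
Acc 8: bank2 row1 -> MISS (open row1); precharges=3
Acc 9: bank0 row0 -> MISS (open row0); precharges=4
Acc 10: bank2 row4 -> MISS (open row4); precharges=5
Acc 11: bank2 row4 -> HIT
Acc 12: bank2 row4 -> HIT
Acc 13: bank0 row0 -> HIT
Acc 14: bank2 row1 -> MISS (open row1); precharges=6

Answer: M M M H M H M M M M H H H M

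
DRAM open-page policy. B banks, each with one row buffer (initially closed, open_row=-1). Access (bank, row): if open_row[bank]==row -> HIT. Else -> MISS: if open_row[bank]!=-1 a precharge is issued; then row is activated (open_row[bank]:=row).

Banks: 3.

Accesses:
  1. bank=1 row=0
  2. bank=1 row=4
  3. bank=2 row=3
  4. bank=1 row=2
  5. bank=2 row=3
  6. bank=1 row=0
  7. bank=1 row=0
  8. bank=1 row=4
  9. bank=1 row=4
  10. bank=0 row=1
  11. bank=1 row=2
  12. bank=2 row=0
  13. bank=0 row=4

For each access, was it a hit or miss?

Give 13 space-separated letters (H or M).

Acc 1: bank1 row0 -> MISS (open row0); precharges=0
Acc 2: bank1 row4 -> MISS (open row4); precharges=1
Acc 3: bank2 row3 -> MISS (open row3); precharges=1
Acc 4: bank1 row2 -> MISS (open row2); precharges=2
Acc 5: bank2 row3 -> HIT
Acc 6: bank1 row0 -> MISS (open row0); precharges=3
Acc 7: bank1 row0 -> HIT
Acc 8: bank1 row4 -> MISS (open row4); precharges=4
Acc 9: bank1 row4 -> HIT
Acc 10: bank0 row1 -> MISS (open row1); precharges=4
Acc 11: bank1 row2 -> MISS (open row2); precharges=5
Acc 12: bank2 row0 -> MISS (open row0); precharges=6
Acc 13: bank0 row4 -> MISS (open row4); precharges=7

Answer: M M M M H M H M H M M M M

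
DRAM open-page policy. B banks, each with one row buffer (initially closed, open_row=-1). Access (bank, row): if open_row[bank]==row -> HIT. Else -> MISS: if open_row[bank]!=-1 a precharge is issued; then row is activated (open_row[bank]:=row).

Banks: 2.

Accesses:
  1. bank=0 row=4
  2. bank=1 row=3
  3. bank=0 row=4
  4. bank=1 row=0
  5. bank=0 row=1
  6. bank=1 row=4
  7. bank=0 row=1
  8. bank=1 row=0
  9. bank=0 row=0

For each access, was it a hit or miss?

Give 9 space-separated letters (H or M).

Answer: M M H M M M H M M

Derivation:
Acc 1: bank0 row4 -> MISS (open row4); precharges=0
Acc 2: bank1 row3 -> MISS (open row3); precharges=0
Acc 3: bank0 row4 -> HIT
Acc 4: bank1 row0 -> MISS (open row0); precharges=1
Acc 5: bank0 row1 -> MISS (open row1); precharges=2
Acc 6: bank1 row4 -> MISS (open row4); precharges=3
Acc 7: bank0 row1 -> HIT
Acc 8: bank1 row0 -> MISS (open row0); precharges=4
Acc 9: bank0 row0 -> MISS (open row0); precharges=5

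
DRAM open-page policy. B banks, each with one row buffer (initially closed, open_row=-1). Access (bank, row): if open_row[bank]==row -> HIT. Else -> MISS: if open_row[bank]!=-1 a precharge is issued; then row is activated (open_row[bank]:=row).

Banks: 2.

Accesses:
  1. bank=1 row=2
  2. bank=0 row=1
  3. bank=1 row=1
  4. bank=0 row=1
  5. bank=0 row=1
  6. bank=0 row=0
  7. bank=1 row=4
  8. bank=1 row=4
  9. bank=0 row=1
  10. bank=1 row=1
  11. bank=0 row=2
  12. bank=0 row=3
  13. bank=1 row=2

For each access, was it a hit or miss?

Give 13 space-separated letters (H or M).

Acc 1: bank1 row2 -> MISS (open row2); precharges=0
Acc 2: bank0 row1 -> MISS (open row1); precharges=0
Acc 3: bank1 row1 -> MISS (open row1); precharges=1
Acc 4: bank0 row1 -> HIT
Acc 5: bank0 row1 -> HIT
Acc 6: bank0 row0 -> MISS (open row0); precharges=2
Acc 7: bank1 row4 -> MISS (open row4); precharges=3
Acc 8: bank1 row4 -> HIT
Acc 9: bank0 row1 -> MISS (open row1); precharges=4
Acc 10: bank1 row1 -> MISS (open row1); precharges=5
Acc 11: bank0 row2 -> MISS (open row2); precharges=6
Acc 12: bank0 row3 -> MISS (open row3); precharges=7
Acc 13: bank1 row2 -> MISS (open row2); precharges=8

Answer: M M M H H M M H M M M M M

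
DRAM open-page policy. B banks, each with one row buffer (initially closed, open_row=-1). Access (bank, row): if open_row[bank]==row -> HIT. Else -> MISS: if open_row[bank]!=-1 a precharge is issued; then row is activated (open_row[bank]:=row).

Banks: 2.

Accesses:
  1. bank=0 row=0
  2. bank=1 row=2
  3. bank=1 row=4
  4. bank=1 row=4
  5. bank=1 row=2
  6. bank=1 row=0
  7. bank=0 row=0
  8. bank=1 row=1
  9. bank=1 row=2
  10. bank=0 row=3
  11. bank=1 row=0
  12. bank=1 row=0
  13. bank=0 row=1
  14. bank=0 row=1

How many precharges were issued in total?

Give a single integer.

Acc 1: bank0 row0 -> MISS (open row0); precharges=0
Acc 2: bank1 row2 -> MISS (open row2); precharges=0
Acc 3: bank1 row4 -> MISS (open row4); precharges=1
Acc 4: bank1 row4 -> HIT
Acc 5: bank1 row2 -> MISS (open row2); precharges=2
Acc 6: bank1 row0 -> MISS (open row0); precharges=3
Acc 7: bank0 row0 -> HIT
Acc 8: bank1 row1 -> MISS (open row1); precharges=4
Acc 9: bank1 row2 -> MISS (open row2); precharges=5
Acc 10: bank0 row3 -> MISS (open row3); precharges=6
Acc 11: bank1 row0 -> MISS (open row0); precharges=7
Acc 12: bank1 row0 -> HIT
Acc 13: bank0 row1 -> MISS (open row1); precharges=8
Acc 14: bank0 row1 -> HIT

Answer: 8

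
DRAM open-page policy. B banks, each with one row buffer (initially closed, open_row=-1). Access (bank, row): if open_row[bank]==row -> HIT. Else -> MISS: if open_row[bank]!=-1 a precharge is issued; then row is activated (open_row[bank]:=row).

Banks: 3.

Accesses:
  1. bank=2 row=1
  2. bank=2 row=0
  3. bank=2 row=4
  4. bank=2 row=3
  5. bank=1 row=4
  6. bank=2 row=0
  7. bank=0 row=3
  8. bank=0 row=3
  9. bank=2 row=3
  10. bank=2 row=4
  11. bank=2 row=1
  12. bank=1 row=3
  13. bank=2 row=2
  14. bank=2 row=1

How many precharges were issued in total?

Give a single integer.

Acc 1: bank2 row1 -> MISS (open row1); precharges=0
Acc 2: bank2 row0 -> MISS (open row0); precharges=1
Acc 3: bank2 row4 -> MISS (open row4); precharges=2
Acc 4: bank2 row3 -> MISS (open row3); precharges=3
Acc 5: bank1 row4 -> MISS (open row4); precharges=3
Acc 6: bank2 row0 -> MISS (open row0); precharges=4
Acc 7: bank0 row3 -> MISS (open row3); precharges=4
Acc 8: bank0 row3 -> HIT
Acc 9: bank2 row3 -> MISS (open row3); precharges=5
Acc 10: bank2 row4 -> MISS (open row4); precharges=6
Acc 11: bank2 row1 -> MISS (open row1); precharges=7
Acc 12: bank1 row3 -> MISS (open row3); precharges=8
Acc 13: bank2 row2 -> MISS (open row2); precharges=9
Acc 14: bank2 row1 -> MISS (open row1); precharges=10

Answer: 10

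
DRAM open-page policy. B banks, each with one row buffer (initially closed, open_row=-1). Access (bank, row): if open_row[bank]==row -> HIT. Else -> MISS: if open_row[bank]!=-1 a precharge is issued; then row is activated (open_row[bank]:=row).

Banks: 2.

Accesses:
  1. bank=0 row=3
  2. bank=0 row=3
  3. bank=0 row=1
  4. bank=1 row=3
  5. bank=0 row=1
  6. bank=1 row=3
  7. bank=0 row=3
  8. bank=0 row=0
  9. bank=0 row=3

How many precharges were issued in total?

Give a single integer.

Answer: 4

Derivation:
Acc 1: bank0 row3 -> MISS (open row3); precharges=0
Acc 2: bank0 row3 -> HIT
Acc 3: bank0 row1 -> MISS (open row1); precharges=1
Acc 4: bank1 row3 -> MISS (open row3); precharges=1
Acc 5: bank0 row1 -> HIT
Acc 6: bank1 row3 -> HIT
Acc 7: bank0 row3 -> MISS (open row3); precharges=2
Acc 8: bank0 row0 -> MISS (open row0); precharges=3
Acc 9: bank0 row3 -> MISS (open row3); precharges=4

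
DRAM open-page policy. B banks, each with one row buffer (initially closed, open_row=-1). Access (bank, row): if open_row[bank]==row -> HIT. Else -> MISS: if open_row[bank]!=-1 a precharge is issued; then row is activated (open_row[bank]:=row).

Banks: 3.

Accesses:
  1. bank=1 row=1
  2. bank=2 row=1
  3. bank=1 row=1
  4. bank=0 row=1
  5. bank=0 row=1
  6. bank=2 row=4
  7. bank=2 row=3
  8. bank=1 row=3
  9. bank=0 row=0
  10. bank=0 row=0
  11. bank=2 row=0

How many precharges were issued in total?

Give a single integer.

Acc 1: bank1 row1 -> MISS (open row1); precharges=0
Acc 2: bank2 row1 -> MISS (open row1); precharges=0
Acc 3: bank1 row1 -> HIT
Acc 4: bank0 row1 -> MISS (open row1); precharges=0
Acc 5: bank0 row1 -> HIT
Acc 6: bank2 row4 -> MISS (open row4); precharges=1
Acc 7: bank2 row3 -> MISS (open row3); precharges=2
Acc 8: bank1 row3 -> MISS (open row3); precharges=3
Acc 9: bank0 row0 -> MISS (open row0); precharges=4
Acc 10: bank0 row0 -> HIT
Acc 11: bank2 row0 -> MISS (open row0); precharges=5

Answer: 5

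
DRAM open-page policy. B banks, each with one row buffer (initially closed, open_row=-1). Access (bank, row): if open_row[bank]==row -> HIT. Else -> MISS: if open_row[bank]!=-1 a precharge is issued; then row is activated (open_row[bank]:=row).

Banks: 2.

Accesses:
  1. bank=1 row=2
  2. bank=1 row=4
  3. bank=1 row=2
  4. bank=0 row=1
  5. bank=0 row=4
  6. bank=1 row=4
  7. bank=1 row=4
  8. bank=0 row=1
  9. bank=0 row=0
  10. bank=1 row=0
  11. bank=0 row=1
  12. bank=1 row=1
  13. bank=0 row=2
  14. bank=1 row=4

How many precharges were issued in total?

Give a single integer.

Answer: 11

Derivation:
Acc 1: bank1 row2 -> MISS (open row2); precharges=0
Acc 2: bank1 row4 -> MISS (open row4); precharges=1
Acc 3: bank1 row2 -> MISS (open row2); precharges=2
Acc 4: bank0 row1 -> MISS (open row1); precharges=2
Acc 5: bank0 row4 -> MISS (open row4); precharges=3
Acc 6: bank1 row4 -> MISS (open row4); precharges=4
Acc 7: bank1 row4 -> HIT
Acc 8: bank0 row1 -> MISS (open row1); precharges=5
Acc 9: bank0 row0 -> MISS (open row0); precharges=6
Acc 10: bank1 row0 -> MISS (open row0); precharges=7
Acc 11: bank0 row1 -> MISS (open row1); precharges=8
Acc 12: bank1 row1 -> MISS (open row1); precharges=9
Acc 13: bank0 row2 -> MISS (open row2); precharges=10
Acc 14: bank1 row4 -> MISS (open row4); precharges=11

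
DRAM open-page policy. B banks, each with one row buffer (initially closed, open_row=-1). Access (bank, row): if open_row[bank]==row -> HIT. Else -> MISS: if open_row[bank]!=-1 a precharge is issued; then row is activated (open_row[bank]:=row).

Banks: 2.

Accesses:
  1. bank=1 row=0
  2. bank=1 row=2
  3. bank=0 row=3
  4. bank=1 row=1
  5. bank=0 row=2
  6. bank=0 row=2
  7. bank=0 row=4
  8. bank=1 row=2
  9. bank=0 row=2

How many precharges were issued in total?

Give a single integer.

Acc 1: bank1 row0 -> MISS (open row0); precharges=0
Acc 2: bank1 row2 -> MISS (open row2); precharges=1
Acc 3: bank0 row3 -> MISS (open row3); precharges=1
Acc 4: bank1 row1 -> MISS (open row1); precharges=2
Acc 5: bank0 row2 -> MISS (open row2); precharges=3
Acc 6: bank0 row2 -> HIT
Acc 7: bank0 row4 -> MISS (open row4); precharges=4
Acc 8: bank1 row2 -> MISS (open row2); precharges=5
Acc 9: bank0 row2 -> MISS (open row2); precharges=6

Answer: 6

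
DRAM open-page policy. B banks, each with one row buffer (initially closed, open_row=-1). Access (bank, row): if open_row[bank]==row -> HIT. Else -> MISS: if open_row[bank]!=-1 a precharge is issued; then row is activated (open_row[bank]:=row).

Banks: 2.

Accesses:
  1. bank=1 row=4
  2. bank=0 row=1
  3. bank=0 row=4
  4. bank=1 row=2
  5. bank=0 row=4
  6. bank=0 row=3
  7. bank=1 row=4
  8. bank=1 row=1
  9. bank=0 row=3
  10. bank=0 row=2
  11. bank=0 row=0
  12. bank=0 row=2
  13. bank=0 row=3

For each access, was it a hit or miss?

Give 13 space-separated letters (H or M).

Answer: M M M M H M M M H M M M M

Derivation:
Acc 1: bank1 row4 -> MISS (open row4); precharges=0
Acc 2: bank0 row1 -> MISS (open row1); precharges=0
Acc 3: bank0 row4 -> MISS (open row4); precharges=1
Acc 4: bank1 row2 -> MISS (open row2); precharges=2
Acc 5: bank0 row4 -> HIT
Acc 6: bank0 row3 -> MISS (open row3); precharges=3
Acc 7: bank1 row4 -> MISS (open row4); precharges=4
Acc 8: bank1 row1 -> MISS (open row1); precharges=5
Acc 9: bank0 row3 -> HIT
Acc 10: bank0 row2 -> MISS (open row2); precharges=6
Acc 11: bank0 row0 -> MISS (open row0); precharges=7
Acc 12: bank0 row2 -> MISS (open row2); precharges=8
Acc 13: bank0 row3 -> MISS (open row3); precharges=9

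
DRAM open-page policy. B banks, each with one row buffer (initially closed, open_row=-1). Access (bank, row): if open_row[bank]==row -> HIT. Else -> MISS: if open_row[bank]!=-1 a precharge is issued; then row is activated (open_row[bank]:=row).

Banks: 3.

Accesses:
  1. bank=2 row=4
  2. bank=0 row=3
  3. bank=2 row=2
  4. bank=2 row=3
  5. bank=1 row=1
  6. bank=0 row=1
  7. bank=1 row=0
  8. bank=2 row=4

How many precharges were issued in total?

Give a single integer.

Acc 1: bank2 row4 -> MISS (open row4); precharges=0
Acc 2: bank0 row3 -> MISS (open row3); precharges=0
Acc 3: bank2 row2 -> MISS (open row2); precharges=1
Acc 4: bank2 row3 -> MISS (open row3); precharges=2
Acc 5: bank1 row1 -> MISS (open row1); precharges=2
Acc 6: bank0 row1 -> MISS (open row1); precharges=3
Acc 7: bank1 row0 -> MISS (open row0); precharges=4
Acc 8: bank2 row4 -> MISS (open row4); precharges=5

Answer: 5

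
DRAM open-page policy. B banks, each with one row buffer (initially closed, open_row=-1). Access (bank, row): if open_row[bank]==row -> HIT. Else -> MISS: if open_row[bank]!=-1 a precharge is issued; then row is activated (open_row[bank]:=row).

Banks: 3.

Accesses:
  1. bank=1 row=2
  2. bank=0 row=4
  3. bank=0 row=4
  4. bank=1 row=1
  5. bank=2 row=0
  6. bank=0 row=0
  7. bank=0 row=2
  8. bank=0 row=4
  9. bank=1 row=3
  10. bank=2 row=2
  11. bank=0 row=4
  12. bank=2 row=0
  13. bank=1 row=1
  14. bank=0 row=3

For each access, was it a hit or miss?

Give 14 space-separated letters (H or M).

Answer: M M H M M M M M M M H M M M

Derivation:
Acc 1: bank1 row2 -> MISS (open row2); precharges=0
Acc 2: bank0 row4 -> MISS (open row4); precharges=0
Acc 3: bank0 row4 -> HIT
Acc 4: bank1 row1 -> MISS (open row1); precharges=1
Acc 5: bank2 row0 -> MISS (open row0); precharges=1
Acc 6: bank0 row0 -> MISS (open row0); precharges=2
Acc 7: bank0 row2 -> MISS (open row2); precharges=3
Acc 8: bank0 row4 -> MISS (open row4); precharges=4
Acc 9: bank1 row3 -> MISS (open row3); precharges=5
Acc 10: bank2 row2 -> MISS (open row2); precharges=6
Acc 11: bank0 row4 -> HIT
Acc 12: bank2 row0 -> MISS (open row0); precharges=7
Acc 13: bank1 row1 -> MISS (open row1); precharges=8
Acc 14: bank0 row3 -> MISS (open row3); precharges=9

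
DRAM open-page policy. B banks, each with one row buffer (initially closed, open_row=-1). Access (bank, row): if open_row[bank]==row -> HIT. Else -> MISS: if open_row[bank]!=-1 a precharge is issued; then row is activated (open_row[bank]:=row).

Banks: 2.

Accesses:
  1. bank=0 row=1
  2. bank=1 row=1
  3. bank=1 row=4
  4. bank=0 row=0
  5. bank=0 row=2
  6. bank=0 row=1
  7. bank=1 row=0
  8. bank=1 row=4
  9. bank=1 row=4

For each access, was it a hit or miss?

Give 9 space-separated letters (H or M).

Answer: M M M M M M M M H

Derivation:
Acc 1: bank0 row1 -> MISS (open row1); precharges=0
Acc 2: bank1 row1 -> MISS (open row1); precharges=0
Acc 3: bank1 row4 -> MISS (open row4); precharges=1
Acc 4: bank0 row0 -> MISS (open row0); precharges=2
Acc 5: bank0 row2 -> MISS (open row2); precharges=3
Acc 6: bank0 row1 -> MISS (open row1); precharges=4
Acc 7: bank1 row0 -> MISS (open row0); precharges=5
Acc 8: bank1 row4 -> MISS (open row4); precharges=6
Acc 9: bank1 row4 -> HIT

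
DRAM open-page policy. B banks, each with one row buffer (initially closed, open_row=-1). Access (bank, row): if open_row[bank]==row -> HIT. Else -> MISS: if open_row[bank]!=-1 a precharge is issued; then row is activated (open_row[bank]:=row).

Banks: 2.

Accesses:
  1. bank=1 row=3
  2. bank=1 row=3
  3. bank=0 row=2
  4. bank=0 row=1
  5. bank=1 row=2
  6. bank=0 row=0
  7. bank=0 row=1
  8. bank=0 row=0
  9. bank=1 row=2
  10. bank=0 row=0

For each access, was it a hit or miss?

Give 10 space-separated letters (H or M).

Answer: M H M M M M M M H H

Derivation:
Acc 1: bank1 row3 -> MISS (open row3); precharges=0
Acc 2: bank1 row3 -> HIT
Acc 3: bank0 row2 -> MISS (open row2); precharges=0
Acc 4: bank0 row1 -> MISS (open row1); precharges=1
Acc 5: bank1 row2 -> MISS (open row2); precharges=2
Acc 6: bank0 row0 -> MISS (open row0); precharges=3
Acc 7: bank0 row1 -> MISS (open row1); precharges=4
Acc 8: bank0 row0 -> MISS (open row0); precharges=5
Acc 9: bank1 row2 -> HIT
Acc 10: bank0 row0 -> HIT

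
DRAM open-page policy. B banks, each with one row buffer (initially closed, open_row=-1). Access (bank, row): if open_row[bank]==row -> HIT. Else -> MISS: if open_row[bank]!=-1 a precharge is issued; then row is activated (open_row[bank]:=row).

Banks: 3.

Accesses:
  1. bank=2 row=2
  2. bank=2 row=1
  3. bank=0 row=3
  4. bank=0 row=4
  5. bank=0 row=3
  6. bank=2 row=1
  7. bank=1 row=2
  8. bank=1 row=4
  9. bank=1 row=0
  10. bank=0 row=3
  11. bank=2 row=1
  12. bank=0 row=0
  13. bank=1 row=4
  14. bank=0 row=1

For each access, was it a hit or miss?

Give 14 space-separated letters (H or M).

Answer: M M M M M H M M M H H M M M

Derivation:
Acc 1: bank2 row2 -> MISS (open row2); precharges=0
Acc 2: bank2 row1 -> MISS (open row1); precharges=1
Acc 3: bank0 row3 -> MISS (open row3); precharges=1
Acc 4: bank0 row4 -> MISS (open row4); precharges=2
Acc 5: bank0 row3 -> MISS (open row3); precharges=3
Acc 6: bank2 row1 -> HIT
Acc 7: bank1 row2 -> MISS (open row2); precharges=3
Acc 8: bank1 row4 -> MISS (open row4); precharges=4
Acc 9: bank1 row0 -> MISS (open row0); precharges=5
Acc 10: bank0 row3 -> HIT
Acc 11: bank2 row1 -> HIT
Acc 12: bank0 row0 -> MISS (open row0); precharges=6
Acc 13: bank1 row4 -> MISS (open row4); precharges=7
Acc 14: bank0 row1 -> MISS (open row1); precharges=8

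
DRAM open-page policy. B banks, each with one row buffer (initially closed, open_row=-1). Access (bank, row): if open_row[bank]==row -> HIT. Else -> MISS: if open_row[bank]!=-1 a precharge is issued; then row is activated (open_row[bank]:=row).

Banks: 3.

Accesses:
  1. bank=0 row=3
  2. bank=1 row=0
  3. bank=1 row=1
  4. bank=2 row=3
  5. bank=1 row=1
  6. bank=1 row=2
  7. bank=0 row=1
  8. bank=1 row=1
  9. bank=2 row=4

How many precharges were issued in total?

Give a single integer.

Acc 1: bank0 row3 -> MISS (open row3); precharges=0
Acc 2: bank1 row0 -> MISS (open row0); precharges=0
Acc 3: bank1 row1 -> MISS (open row1); precharges=1
Acc 4: bank2 row3 -> MISS (open row3); precharges=1
Acc 5: bank1 row1 -> HIT
Acc 6: bank1 row2 -> MISS (open row2); precharges=2
Acc 7: bank0 row1 -> MISS (open row1); precharges=3
Acc 8: bank1 row1 -> MISS (open row1); precharges=4
Acc 9: bank2 row4 -> MISS (open row4); precharges=5

Answer: 5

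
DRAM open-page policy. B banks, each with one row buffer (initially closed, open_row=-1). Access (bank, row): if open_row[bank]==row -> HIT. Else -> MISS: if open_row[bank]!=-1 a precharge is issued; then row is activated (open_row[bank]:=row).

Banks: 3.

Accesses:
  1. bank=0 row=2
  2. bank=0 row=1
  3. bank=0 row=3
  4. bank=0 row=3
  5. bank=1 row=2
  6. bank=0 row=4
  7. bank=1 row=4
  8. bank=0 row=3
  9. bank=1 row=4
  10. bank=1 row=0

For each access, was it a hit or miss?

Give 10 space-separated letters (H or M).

Answer: M M M H M M M M H M

Derivation:
Acc 1: bank0 row2 -> MISS (open row2); precharges=0
Acc 2: bank0 row1 -> MISS (open row1); precharges=1
Acc 3: bank0 row3 -> MISS (open row3); precharges=2
Acc 4: bank0 row3 -> HIT
Acc 5: bank1 row2 -> MISS (open row2); precharges=2
Acc 6: bank0 row4 -> MISS (open row4); precharges=3
Acc 7: bank1 row4 -> MISS (open row4); precharges=4
Acc 8: bank0 row3 -> MISS (open row3); precharges=5
Acc 9: bank1 row4 -> HIT
Acc 10: bank1 row0 -> MISS (open row0); precharges=6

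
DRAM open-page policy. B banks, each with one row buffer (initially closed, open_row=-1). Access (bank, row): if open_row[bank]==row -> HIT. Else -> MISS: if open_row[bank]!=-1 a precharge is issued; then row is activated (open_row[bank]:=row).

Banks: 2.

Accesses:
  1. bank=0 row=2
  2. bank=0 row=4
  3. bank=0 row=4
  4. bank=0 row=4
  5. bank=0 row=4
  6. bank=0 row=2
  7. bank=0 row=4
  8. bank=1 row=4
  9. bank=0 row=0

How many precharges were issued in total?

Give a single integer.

Acc 1: bank0 row2 -> MISS (open row2); precharges=0
Acc 2: bank0 row4 -> MISS (open row4); precharges=1
Acc 3: bank0 row4 -> HIT
Acc 4: bank0 row4 -> HIT
Acc 5: bank0 row4 -> HIT
Acc 6: bank0 row2 -> MISS (open row2); precharges=2
Acc 7: bank0 row4 -> MISS (open row4); precharges=3
Acc 8: bank1 row4 -> MISS (open row4); precharges=3
Acc 9: bank0 row0 -> MISS (open row0); precharges=4

Answer: 4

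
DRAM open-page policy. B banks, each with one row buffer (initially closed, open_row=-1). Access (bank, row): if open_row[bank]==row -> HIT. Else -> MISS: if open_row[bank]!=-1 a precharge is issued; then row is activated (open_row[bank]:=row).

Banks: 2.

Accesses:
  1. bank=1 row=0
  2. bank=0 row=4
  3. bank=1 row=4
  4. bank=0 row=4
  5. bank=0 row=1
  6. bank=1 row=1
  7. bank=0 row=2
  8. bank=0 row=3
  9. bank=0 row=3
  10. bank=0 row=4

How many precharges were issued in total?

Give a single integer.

Acc 1: bank1 row0 -> MISS (open row0); precharges=0
Acc 2: bank0 row4 -> MISS (open row4); precharges=0
Acc 3: bank1 row4 -> MISS (open row4); precharges=1
Acc 4: bank0 row4 -> HIT
Acc 5: bank0 row1 -> MISS (open row1); precharges=2
Acc 6: bank1 row1 -> MISS (open row1); precharges=3
Acc 7: bank0 row2 -> MISS (open row2); precharges=4
Acc 8: bank0 row3 -> MISS (open row3); precharges=5
Acc 9: bank0 row3 -> HIT
Acc 10: bank0 row4 -> MISS (open row4); precharges=6

Answer: 6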